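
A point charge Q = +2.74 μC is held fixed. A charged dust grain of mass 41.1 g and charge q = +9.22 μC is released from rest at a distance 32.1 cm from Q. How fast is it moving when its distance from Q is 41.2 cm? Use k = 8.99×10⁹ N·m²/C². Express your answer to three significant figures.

Only the electrostatic force acts, so mechanical energy is conserved: ½mv² = U₁ − U₂ = kQq(1/r₁ − 1/r₂).
U₁ − U₂ = (8.99×10⁹ N·m²/C²)(2.74×10⁻⁶ C)(9.22×10⁻⁶ C)(1/0.321 − 1/0.412) = 0.156 J.
v = √(2·0.156/0.0411) = 2.76 m/s.

2.76 m/s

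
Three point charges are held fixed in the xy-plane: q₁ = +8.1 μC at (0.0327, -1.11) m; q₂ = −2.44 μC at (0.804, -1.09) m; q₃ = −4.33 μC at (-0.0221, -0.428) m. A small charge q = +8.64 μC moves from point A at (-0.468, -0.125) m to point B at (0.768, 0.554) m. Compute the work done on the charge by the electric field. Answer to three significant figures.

The work done by the electric force is W_field = −ΔU = −q(V_B − V_A) = q(V_A − V_B).
At A: distances to the source charges are 1.10 m, 1.60 m, 0.539 m; V_A = Σ kqᵢ/rᵢ = -2.00×10⁴ V.
At B: distances to the source charges are 1.82 m, 1.64 m, 1.26 m; V_B = Σ kqᵢ/rᵢ = -4200 V.
ΔV = V_B − V_A = 1.58×10⁴ V.
W_field = −qΔV = −(8.64×10⁻⁶ C)(1.58×10⁴ V) = -0.137 J.

-0.137 J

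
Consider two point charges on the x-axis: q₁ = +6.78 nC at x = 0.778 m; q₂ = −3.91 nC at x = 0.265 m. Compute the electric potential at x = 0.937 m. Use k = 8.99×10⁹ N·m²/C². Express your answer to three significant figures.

331 V

The total potential is the scalar sum of each charge's contribution, V = Σ kqᵢ/rᵢ.
Distances from the field point to each charge: r₁ = 0.159 m, r₂ = 0.672 m.
V = k[(6.78×10⁻⁹)/(0.159) + (-3.91×10⁻⁹)/(0.672)] = 331 V.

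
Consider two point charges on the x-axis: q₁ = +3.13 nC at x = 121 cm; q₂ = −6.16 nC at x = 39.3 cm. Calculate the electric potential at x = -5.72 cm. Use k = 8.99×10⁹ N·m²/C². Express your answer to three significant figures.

-101 V

The total potential is the scalar sum of each charge's contribution, V = Σ kqᵢ/rᵢ.
Distances from the field point to each charge: r₁ = 1.27 m, r₂ = 0.450 m.
V = k[(3.13×10⁻⁹)/(1.27) + (-6.16×10⁻⁹)/(0.450)] = -101 V.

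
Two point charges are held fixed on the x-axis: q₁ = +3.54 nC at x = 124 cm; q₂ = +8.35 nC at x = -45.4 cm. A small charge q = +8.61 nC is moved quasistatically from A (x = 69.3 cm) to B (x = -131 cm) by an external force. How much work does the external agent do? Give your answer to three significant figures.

For quasistatic motion the external work equals the change in potential energy: W_ext = qΔV = q(V_B − V_A).
At A: distances to the source charges are 0.547 m, 1.15 m; V_A = Σ kqᵢ/rᵢ = 124 V.
At B: distances to the source charges are 2.55 m, 0.856 m; V_B = Σ kqᵢ/rᵢ = 100 V.
ΔV = V_B − V_A = -23.5 V.
W_ext = qΔV = (8.61×10⁻⁹ C)(-23.5 V) = -2.02×10⁻⁷ J.

-2.02×10⁻⁷ J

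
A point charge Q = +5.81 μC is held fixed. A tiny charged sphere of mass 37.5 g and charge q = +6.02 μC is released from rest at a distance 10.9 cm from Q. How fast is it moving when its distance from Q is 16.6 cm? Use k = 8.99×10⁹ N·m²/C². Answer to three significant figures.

7.27 m/s

Only the electrostatic force acts, so mechanical energy is conserved: ½mv² = U₁ − U₂ = kQq(1/r₁ − 1/r₂).
U₁ − U₂ = (8.99×10⁹ N·m²/C²)(5.81×10⁻⁶ C)(6.02×10⁻⁶ C)(1/0.109 − 1/0.166) = 0.991 J.
v = √(2·0.991/0.0375) = 7.27 m/s.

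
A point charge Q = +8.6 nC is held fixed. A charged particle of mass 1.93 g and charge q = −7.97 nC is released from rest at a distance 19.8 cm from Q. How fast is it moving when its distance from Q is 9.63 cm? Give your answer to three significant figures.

0.0584 m/s

Only the electrostatic force acts, so mechanical energy is conserved: ½mv² = U₁ − U₂ = kQq(1/r₁ − 1/r₂).
U₁ − U₂ = (8.99×10⁹ N·m²/C²)(8.60×10⁻⁹ C)(-7.97×10⁻⁹ C)(1/0.198 − 1/0.0963) = 3.29×10⁻⁶ J.
v = √(2·3.29×10⁻⁶/1.93×10⁻³) = 0.0584 m/s.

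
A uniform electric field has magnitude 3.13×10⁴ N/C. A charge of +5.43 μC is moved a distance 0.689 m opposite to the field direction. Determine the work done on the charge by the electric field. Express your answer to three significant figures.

The potential change for a displacement 0.689 m opposite to the field direction is ΔV = +Ed = 2.16×10⁴ V.
W_field = −qΔV = -0.117 J.

-0.117 J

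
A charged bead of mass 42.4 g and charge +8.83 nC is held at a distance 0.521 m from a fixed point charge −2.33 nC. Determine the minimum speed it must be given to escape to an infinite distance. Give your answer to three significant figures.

4.09×10⁻³ m/s

To just escape, total mechanical energy must reach zero at infinity: ½mv²_min + U = 0, so ½mv²_min = −U = |kQq|/r.
|U| = |kQq|/r = (8.99×10⁹ N·m²/C²)(2.33×10⁻⁹)(8.83×10⁻⁹)/(0.521) = 3.55×10⁻⁷ J.
v_min = √(2|U|/m) = √(2·3.55×10⁻⁷/0.0424) = 4.09×10⁻³ m/s.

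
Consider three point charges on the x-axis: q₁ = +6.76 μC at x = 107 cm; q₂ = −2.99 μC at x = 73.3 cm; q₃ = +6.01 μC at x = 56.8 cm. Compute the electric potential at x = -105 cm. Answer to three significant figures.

4.70×10⁴ V

Electric potential is a scalar, so the contributions from each charge add algebraically: V = Σ kqᵢ/rᵢ.
Distances from the field point to each charge: r₁ = 2.12 m, r₂ = 1.78 m, r₃ = 1.62 m.
V = k[(6.76×10⁻⁶)/(2.12) + (-2.99×10⁻⁶)/(1.78) + (6.01×10⁻⁶)/(1.62)] = 4.70×10⁴ V.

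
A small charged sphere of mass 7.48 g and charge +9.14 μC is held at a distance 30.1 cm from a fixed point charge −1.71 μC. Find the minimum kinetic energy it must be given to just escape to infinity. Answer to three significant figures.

0.467 J

To just escape, total mechanical energy must reach zero at infinity: ½mv²_min + U = 0, so ½mv²_min = −U = |kQq|/r.
|U| = |kQq|/r = (8.99×10⁹ N·m²/C²)(1.71×10⁻⁶)(9.14×10⁻⁶)/(0.301) = 0.467 J.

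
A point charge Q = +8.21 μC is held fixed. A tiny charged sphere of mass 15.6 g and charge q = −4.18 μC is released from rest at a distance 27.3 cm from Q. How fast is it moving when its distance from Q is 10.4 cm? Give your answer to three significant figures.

15.3 m/s

Only the electrostatic force acts, so mechanical energy is conserved: ½mv² = U₁ − U₂ = kQq(1/r₁ − 1/r₂).
U₁ − U₂ = (8.99×10⁹ N·m²/C²)(8.21×10⁻⁶ C)(-4.18×10⁻⁶ C)(1/0.273 − 1/0.104) = 1.84 J.
v = √(2·1.84/0.0156) = 15.3 m/s.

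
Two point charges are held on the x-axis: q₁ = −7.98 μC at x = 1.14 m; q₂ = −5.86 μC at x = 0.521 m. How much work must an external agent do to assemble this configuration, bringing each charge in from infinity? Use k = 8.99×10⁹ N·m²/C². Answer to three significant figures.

0.679 J

The work to assemble the configuration equals its total potential energy, U = Σ kqᵢqⱼ/rᵢⱼ over all pairs.
Pair separations: r₁₂ = 0.619 m.
U = (0.679) = 0.679 J.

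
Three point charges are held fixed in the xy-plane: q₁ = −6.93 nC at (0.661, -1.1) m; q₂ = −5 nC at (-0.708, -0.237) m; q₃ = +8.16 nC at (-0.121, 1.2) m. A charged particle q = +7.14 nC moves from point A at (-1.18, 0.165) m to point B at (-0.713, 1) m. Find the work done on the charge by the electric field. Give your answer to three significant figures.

The work done by the electric force is W_field = −ΔU = −q(V_B − V_A) = q(V_A − V_B).
At A: distances to the source charges are 2.23 m, 0.620 m, 1.48 m; V_A = Σ kqᵢ/rᵢ = -50.9 V.
At B: distances to the source charges are 2.51 m, 1.24 m, 0.625 m; V_B = Σ kqᵢ/rᵢ = 56.2 V.
ΔV = V_B − V_A = 107 V.
W_field = −qΔV = −(7.14×10⁻⁹ C)(107 V) = -7.65×10⁻⁷ J.

-7.65×10⁻⁷ J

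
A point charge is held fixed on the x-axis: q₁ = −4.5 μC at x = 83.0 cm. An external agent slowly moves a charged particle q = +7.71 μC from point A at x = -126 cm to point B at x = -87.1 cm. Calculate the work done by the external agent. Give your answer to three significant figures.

-0.0341 J

For quasistatic motion the external work equals the change in potential energy: W_ext = qΔV = q(V_B − V_A).
At A: distance to the source charge is 2.09 m; V_A = kq₁/r = -1.94×10⁴ V.
At B: distance to the source charge is 1.70 m; V_B = kq₁/r = -2.38×10⁴ V.
ΔV = V_B − V_A = -4430 V.
W_ext = qΔV = (7.71×10⁻⁶ C)(-4430 V) = -0.0341 J.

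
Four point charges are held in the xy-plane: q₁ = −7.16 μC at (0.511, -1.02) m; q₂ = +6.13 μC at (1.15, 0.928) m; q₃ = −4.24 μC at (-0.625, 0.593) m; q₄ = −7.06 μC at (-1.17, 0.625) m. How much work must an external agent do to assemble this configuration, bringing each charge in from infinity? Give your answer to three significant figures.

0.336 J

The assembly work is the sum of pairwise potential energies, U = Σ_{i<j} kqᵢqⱼ/rᵢⱼ.
Pair separations: r₁₂ = 2.05 m, r₁₃ = 1.97 m, r₁₄ = 2.35 m, r₂₃ = 1.81 m, r₂₄ = 2.34 m, r₃₄ = 0.546 m.
Summing all 6 pair terms gives U = 0.336 J.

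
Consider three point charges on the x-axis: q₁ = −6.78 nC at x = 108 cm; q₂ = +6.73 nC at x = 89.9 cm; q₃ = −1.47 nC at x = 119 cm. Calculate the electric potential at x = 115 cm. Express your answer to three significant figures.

-960 V

Electric potential is a scalar, so the contributions from each charge add algebraically: V = Σ kqᵢ/rᵢ.
Distances from the field point to each charge: r₁ = 0.0700 m, r₂ = 0.251 m, r₃ = 0.0400 m.
V = k[(-6.78×10⁻⁹)/(0.0700) + (6.73×10⁻⁹)/(0.251) + (-1.47×10⁻⁹)/(0.0400)] = -960 V.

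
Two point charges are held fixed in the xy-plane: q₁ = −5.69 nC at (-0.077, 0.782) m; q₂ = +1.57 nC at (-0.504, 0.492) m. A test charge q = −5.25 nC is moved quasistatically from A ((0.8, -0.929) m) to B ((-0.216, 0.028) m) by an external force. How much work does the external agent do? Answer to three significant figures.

1.13×10⁻⁷ J

For quasistatic motion the external work equals the change in potential energy: W_ext = qΔV = q(V_B − V_A).
At A: distances to the source charges are 1.92 m, 1.93 m; V_A = Σ kqᵢ/rᵢ = -19.3 V.
At B: distances to the source charges are 0.767 m, 0.546 m; V_B = Σ kqᵢ/rᵢ = -40.9 V.
ΔV = V_B − V_A = -21.6 V.
W_ext = qΔV = (-5.25×10⁻⁹ C)(-21.6 V) = 1.13×10⁻⁷ J.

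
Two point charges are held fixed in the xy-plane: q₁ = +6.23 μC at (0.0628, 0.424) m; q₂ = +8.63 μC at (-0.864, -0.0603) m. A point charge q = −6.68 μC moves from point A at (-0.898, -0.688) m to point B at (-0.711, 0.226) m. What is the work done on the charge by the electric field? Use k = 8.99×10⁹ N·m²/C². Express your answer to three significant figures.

0.986 J

The work done by the electric force is W_field = −ΔU = −q(V_B − V_A) = q(V_A − V_B).
At A: distances to the source charges are 1.47 m, 0.629 m; V_A = Σ kqᵢ/rᵢ = 1.62×10⁵ V.
At B: distances to the source charges are 0.799 m, 0.325 m; V_B = Σ kqᵢ/rᵢ = 3.09×10⁵ V.
ΔV = V_B − V_A = 1.48×10⁵ V.
W_field = −qΔV = −(-6.68×10⁻⁶ C)(1.48×10⁵ V) = 0.986 J.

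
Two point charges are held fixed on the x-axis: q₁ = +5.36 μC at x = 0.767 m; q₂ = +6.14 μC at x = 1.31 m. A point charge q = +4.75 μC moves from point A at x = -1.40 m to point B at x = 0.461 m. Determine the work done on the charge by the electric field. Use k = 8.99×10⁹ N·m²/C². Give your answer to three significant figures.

The work done by the electric force is W_field = −ΔU = −q(V_B − V_A) = q(V_A − V_B).
At A: distances to the source charges are 2.17 m, 2.71 m; V_A = Σ kqᵢ/rᵢ = 4.26×10⁴ V.
At B: distances to the source charges are 0.306 m, 0.849 m; V_B = Σ kqᵢ/rᵢ = 2.22×10⁵ V.
ΔV = V_B − V_A = 1.80×10⁵ V.
W_field = −qΔV = −(4.75×10⁻⁶ C)(1.80×10⁵ V) = -0.854 J.

-0.854 J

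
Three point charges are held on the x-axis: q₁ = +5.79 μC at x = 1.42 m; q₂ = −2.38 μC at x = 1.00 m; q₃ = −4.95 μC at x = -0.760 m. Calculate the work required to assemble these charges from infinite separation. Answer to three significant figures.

-0.353 J

The assembly work is the sum of pairwise potential energies, U = Σ_{i<j} kqᵢqⱼ/rᵢⱼ.
Pair separations: r₁₂ = 0.420 m, r₁₃ = 2.18 m, r₂₃ = 1.76 m.
U = (-0.295) + (-0.118) + (0.0602) = -0.353 J.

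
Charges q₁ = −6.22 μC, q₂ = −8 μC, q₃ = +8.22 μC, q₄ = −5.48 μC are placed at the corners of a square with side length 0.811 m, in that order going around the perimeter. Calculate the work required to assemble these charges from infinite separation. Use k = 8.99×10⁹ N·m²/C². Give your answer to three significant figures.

The work to assemble the configuration equals its total potential energy, U = Σ kqᵢqⱼ/rᵢⱼ over all pairs.
The four side pairs have separation 0.811 m and the two diagonal pairs 1.15 m.
Summing all 6 pair terms gives U = -0.356 J.

-0.356 J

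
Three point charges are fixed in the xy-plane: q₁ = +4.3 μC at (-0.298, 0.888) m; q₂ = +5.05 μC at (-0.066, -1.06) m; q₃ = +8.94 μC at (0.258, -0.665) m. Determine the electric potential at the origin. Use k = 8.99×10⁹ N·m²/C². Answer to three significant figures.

Electric potential is a scalar, so the contributions from each charge add algebraically: V = Σ kqᵢ/rᵢ.
Distances from the field point to each charge: r₁ = 0.937 m, r₂ = 1.06 m, r₃ = 0.713 m.
V = k[(4.30×10⁻⁶)/(0.937) + (5.05×10⁻⁶)/(1.06) + (8.94×10⁻⁶)/(0.713)] = 1.97×10⁵ V.

1.97×10⁵ V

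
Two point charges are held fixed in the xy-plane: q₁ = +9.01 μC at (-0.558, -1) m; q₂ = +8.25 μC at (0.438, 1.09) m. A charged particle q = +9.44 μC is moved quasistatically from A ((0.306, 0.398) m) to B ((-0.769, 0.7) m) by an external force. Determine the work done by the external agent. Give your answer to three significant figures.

-0.461 J

For quasistatic motion the external work equals the change in potential energy: W_ext = qΔV = q(V_B − V_A).
At A: distances to the source charges are 1.64 m, 0.704 m; V_A = Σ kqᵢ/rᵢ = 1.55×10⁵ V.
At B: distances to the source charges are 1.71 m, 1.27 m; V_B = Σ kqᵢ/rᵢ = 1.06×10⁵ V.
ΔV = V_B − V_A = -4.88×10⁴ V.
W_ext = qΔV = (9.44×10⁻⁶ C)(-4.88×10⁴ V) = -0.461 J.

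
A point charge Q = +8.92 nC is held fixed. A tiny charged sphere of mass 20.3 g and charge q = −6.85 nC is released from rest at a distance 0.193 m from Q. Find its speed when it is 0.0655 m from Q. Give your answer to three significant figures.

Only the electrostatic force acts, so mechanical energy is conserved: ½mv² = U₁ − U₂ = kQq(1/r₁ − 1/r₂).
U₁ − U₂ = (8.99×10⁹ N·m²/C²)(8.92×10⁻⁹ C)(-6.85×10⁻⁹ C)(1/0.193 − 1/0.0655) = 5.54×10⁻⁶ J.
v = √(2·5.54×10⁻⁶/0.0203) = 0.0234 m/s.

0.0234 m/s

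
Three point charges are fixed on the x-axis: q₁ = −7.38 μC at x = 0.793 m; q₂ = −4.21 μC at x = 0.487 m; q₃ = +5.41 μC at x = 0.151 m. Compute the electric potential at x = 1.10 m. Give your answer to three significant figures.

-2.27×10⁵ V

Electric potential is a scalar, so the contributions from each charge add algebraically: V = Σ kqᵢ/rᵢ.
Distances from the field point to each charge: r₁ = 0.307 m, r₂ = 0.613 m, r₃ = 0.949 m.
V = k[(-7.38×10⁻⁶)/(0.307) + (-4.21×10⁻⁶)/(0.613) + (5.41×10⁻⁶)/(0.949)] = -2.27×10⁵ V.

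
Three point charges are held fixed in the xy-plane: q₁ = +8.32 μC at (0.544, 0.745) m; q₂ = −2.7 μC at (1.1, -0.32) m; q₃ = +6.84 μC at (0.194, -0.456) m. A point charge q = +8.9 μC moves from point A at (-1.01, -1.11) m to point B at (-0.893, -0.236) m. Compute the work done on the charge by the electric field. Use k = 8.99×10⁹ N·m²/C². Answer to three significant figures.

The work done by the electric force is W_field = −ΔU = −q(V_B − V_A) = q(V_A − V_B).
At A: distances to the source charges are 2.42 m, 2.25 m, 1.37 m; V_A = Σ kqᵢ/rᵢ = 6.50×10⁴ V.
At B: distances to the source charges are 1.74 m, 1.99 m, 1.11 m; V_B = Σ kqᵢ/rᵢ = 8.63×10⁴ V.
ΔV = V_B − V_A = 2.13×10⁴ V.
W_field = −qΔV = −(8.90×10⁻⁶ C)(2.13×10⁴ V) = -0.189 J.

-0.189 J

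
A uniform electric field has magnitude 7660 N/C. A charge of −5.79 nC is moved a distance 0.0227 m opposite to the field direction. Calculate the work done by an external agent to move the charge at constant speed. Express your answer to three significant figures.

-1.01×10⁻⁶ J

The potential change for a displacement 0.0227 m opposite to the field direction is ΔV = +Ed = 174 V.
W_ext = qΔV = -1.01×10⁻⁶ J.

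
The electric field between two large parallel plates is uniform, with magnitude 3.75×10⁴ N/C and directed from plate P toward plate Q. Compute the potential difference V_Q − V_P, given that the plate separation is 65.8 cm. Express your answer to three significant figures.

In a uniform field, potential decreases in the direction of E: ΔV = −E·d for a displacement d parallel to E.
Going from P to Q is a displacement of 65.8 cm along the field, so V_Q − V_P = −Ed = -2.47×10⁴ V.

-2.47×10⁴ V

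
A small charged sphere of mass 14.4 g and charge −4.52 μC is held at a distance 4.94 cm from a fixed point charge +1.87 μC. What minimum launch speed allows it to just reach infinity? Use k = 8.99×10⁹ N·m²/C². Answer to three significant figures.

To just escape, total mechanical energy must reach zero at infinity: ½mv²_min + U = 0, so ½mv²_min = −U = |kQq|/r.
|U| = |kQq|/r = (8.99×10⁹ N·m²/C²)(1.87×10⁻⁶)(4.52×10⁻⁶)/(0.0494) = 1.54 J.
v_min = √(2|U|/m) = √(2·1.54/0.0144) = 14.6 m/s.

14.6 m/s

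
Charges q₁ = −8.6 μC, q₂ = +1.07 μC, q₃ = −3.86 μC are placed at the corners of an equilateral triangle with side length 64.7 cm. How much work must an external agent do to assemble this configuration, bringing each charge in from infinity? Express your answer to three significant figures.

The work to assemble the configuration equals its total potential energy, U = Σ kqᵢqⱼ/rᵢⱼ over all pairs.
All three pair separations equal the side length, 0.647 m.
U = (-0.128) + (0.461) + (-0.0574) = 0.276 J.

0.276 J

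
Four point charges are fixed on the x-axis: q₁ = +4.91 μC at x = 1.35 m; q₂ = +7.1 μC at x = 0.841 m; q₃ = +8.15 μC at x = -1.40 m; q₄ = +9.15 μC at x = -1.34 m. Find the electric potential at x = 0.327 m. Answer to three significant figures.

2.59×10⁵ V

Electric potential is a scalar, so the contributions from each charge add algebraically: V = Σ kqᵢ/rᵢ.
Distances from the field point to each charge: r₁ = 1.02 m, r₂ = 0.514 m, r₃ = 1.73 m, r₄ = 1.67 m.
V = k[(4.91×10⁻⁶)/(1.02) + (7.10×10⁻⁶)/(0.514) + (8.15×10⁻⁶)/(1.73) + (9.15×10⁻⁶)/(1.67)] = 2.59×10⁵ V.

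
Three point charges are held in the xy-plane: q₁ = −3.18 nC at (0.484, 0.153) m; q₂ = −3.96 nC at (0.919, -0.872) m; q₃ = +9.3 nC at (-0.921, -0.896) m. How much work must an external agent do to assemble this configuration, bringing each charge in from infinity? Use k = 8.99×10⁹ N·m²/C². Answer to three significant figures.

-2.30×10⁻⁷ J

The work to assemble the configuration equals its total potential energy, U = Σ kqᵢqⱼ/rᵢⱼ over all pairs.
Pair separations: r₁₂ = 1.11 m, r₁₃ = 1.75 m, r₂₃ = 1.84 m.
U = (1.02×10⁻⁷) + (-1.52×10⁻⁷) + (-1.80×10⁻⁷) = -2.30×10⁻⁷ J.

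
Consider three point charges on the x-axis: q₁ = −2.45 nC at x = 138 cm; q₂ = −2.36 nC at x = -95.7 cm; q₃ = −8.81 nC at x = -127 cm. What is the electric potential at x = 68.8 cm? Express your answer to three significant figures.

Electric potential is a scalar, so the contributions from each charge add algebraically: V = Σ kqᵢ/rᵢ.
Distances from the field point to each charge: r₁ = 0.692 m, r₂ = 1.65 m, r₃ = 1.96 m.
V = k[(-2.45×10⁻⁹)/(0.692) + (-2.36×10⁻⁹)/(1.65) + (-8.81×10⁻⁹)/(1.96)] = -85.2 V.

-85.2 V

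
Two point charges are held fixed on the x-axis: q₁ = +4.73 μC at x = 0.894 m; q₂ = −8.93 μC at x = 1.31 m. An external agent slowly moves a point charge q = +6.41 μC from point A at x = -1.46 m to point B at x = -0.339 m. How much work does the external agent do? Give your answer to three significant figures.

-0.0210 J

For quasistatic motion the external work equals the change in potential energy: W_ext = qΔV = q(V_B − V_A).
At A: distances to the source charges are 2.35 m, 2.77 m; V_A = Σ kqᵢ/rᵢ = -1.09×10⁴ V.
At B: distances to the source charges are 1.23 m, 1.65 m; V_B = Σ kqᵢ/rᵢ = -1.42×10⁴ V.
ΔV = V_B − V_A = -3280 V.
W_ext = qΔV = (6.41×10⁻⁶ C)(-3280 V) = -0.0210 J.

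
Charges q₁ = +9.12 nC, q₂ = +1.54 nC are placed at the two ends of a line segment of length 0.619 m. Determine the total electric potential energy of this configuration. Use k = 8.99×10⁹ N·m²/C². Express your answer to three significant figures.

The assembly work is the sum of pairwise potential energies, U = Σ_{i<j} kqᵢqⱼ/rᵢⱼ.
The separation is r = 0.619 m.
U = (2.04×10⁻⁷) = 2.04×10⁻⁷ J.

2.04×10⁻⁷ J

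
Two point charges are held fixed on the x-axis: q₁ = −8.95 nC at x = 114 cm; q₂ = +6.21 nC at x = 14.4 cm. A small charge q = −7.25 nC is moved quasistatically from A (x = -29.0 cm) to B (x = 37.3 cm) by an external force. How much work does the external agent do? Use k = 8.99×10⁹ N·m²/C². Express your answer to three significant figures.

-4.82×10⁻⁷ J

For quasistatic motion the external work equals the change in potential energy: W_ext = qΔV = q(V_B − V_A).
At A: distances to the source charges are 1.43 m, 0.434 m; V_A = Σ kqᵢ/rᵢ = 72.4 V.
At B: distances to the source charges are 0.767 m, 0.229 m; V_B = Σ kqᵢ/rᵢ = 139 V.
ΔV = V_B − V_A = 66.5 V.
W_ext = qΔV = (-7.25×10⁻⁹ C)(66.5 V) = -4.82×10⁻⁷ J.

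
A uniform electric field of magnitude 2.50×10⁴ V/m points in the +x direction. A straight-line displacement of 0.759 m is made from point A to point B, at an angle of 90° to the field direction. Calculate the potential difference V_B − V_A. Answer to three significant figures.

0 V

Only the component of displacement along E changes the potential: ΔV = −E·d·cosθ.
ΔV = −(2.50×10⁴ V/m)(0.759 m)cos90° = 0 V.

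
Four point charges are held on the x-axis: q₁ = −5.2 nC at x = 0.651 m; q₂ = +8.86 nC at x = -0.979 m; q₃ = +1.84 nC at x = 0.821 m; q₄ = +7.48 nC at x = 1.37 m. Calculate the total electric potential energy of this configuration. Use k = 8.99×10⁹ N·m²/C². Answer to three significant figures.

-6.86×10⁻⁷ J

The work to assemble the configuration equals its total potential energy, U = Σ kqᵢqⱼ/rᵢⱼ over all pairs.
Pair separations: r₁₂ = 1.63 m, r₁₃ = 0.170 m, r₁₄ = 0.719 m, r₂₃ = 1.80 m, r₂₄ = 2.35 m, r₃₄ = 0.549 m.
Summing all 6 pair terms gives U = -6.86×10⁻⁷ J.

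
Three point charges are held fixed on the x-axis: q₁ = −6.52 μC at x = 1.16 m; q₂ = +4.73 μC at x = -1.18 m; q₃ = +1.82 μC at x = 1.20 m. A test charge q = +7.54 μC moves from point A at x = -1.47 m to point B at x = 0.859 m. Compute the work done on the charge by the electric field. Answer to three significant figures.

1.93 J

The work done by the electric force is W_field = −ΔU = −q(V_B − V_A) = q(V_A − V_B).
At A: distances to the source charges are 2.63 m, 0.290 m, 2.67 m; V_A = Σ kqᵢ/rᵢ = 1.30×10⁵ V.
At B: distances to the source charges are 0.301 m, 2.04 m, 0.341 m; V_B = Σ kqᵢ/rᵢ = -1.26×10⁵ V.
ΔV = V_B − V_A = -2.56×10⁵ V.
W_field = −qΔV = −(7.54×10⁻⁶ C)(-2.56×10⁵ V) = 1.93 J.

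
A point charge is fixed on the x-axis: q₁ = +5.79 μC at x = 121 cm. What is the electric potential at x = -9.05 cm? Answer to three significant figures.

4.00×10⁴ V

Electric potential is a scalar, so the contributions from each charge add algebraically: V = Σ kqᵢ/rᵢ.
V = k[(5.79×10⁻⁶)/(1.30)] = 4.00×10⁴ V.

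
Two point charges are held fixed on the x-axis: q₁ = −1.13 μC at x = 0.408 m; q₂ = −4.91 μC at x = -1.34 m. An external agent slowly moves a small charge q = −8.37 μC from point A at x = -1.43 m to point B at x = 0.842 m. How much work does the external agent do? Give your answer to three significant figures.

For quasistatic motion the external work equals the change in potential energy: W_ext = qΔV = q(V_B − V_A).
At A: distances to the source charges are 1.84 m, 0.0900 m; V_A = Σ kqᵢ/rᵢ = -4.96×10⁵ V.
At B: distances to the source charges are 0.434 m, 2.18 m; V_B = Σ kqᵢ/rᵢ = -4.36×10⁴ V.
ΔV = V_B − V_A = 4.52×10⁵ V.
W_ext = qΔV = (-8.37×10⁻⁶ C)(4.52×10⁵ V) = -3.79 J.

-3.79 J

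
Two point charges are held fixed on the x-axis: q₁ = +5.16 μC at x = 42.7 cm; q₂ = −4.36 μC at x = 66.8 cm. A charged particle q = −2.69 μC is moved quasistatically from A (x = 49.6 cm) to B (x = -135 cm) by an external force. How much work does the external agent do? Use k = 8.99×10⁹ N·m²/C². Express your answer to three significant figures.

For quasistatic motion the external work equals the change in potential energy: W_ext = qΔV = q(V_B − V_A).
At A: distances to the source charges are 0.0690 m, 0.172 m; V_A = Σ kqᵢ/rᵢ = 4.44×10⁵ V.
At B: distances to the source charges are 1.78 m, 2.02 m; V_B = Σ kqᵢ/rᵢ = 6680 V.
ΔV = V_B − V_A = -4.38×10⁵ V.
W_ext = qΔV = (-2.69×10⁻⁶ C)(-4.38×10⁵ V) = 1.18 J.

1.18 J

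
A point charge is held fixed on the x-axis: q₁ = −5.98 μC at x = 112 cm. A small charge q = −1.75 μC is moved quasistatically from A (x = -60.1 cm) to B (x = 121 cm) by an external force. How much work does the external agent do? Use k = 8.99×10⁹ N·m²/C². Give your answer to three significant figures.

For quasistatic motion the external work equals the change in potential energy: W_ext = qΔV = q(V_B − V_A).
At A: distance to the source charge is 1.72 m; V_A = kq₁/r = -3.12×10⁴ V.
At B: distance to the source charge is 0.0900 m; V_B = kq₁/r = -5.97×10⁵ V.
ΔV = V_B − V_A = -5.66×10⁵ V.
W_ext = qΔV = (-1.75×10⁻⁶ C)(-5.66×10⁵ V) = 0.991 J.

0.991 J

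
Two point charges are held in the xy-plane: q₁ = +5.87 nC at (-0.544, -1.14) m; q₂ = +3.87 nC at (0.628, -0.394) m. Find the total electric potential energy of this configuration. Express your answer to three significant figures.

The assembly work is the sum of pairwise potential energies, U = Σ_{i<j} kqᵢqⱼ/rᵢⱼ.
Pair separations: r₁₂ = 1.39 m.
U = (1.47×10⁻⁷) = 1.47×10⁻⁷ J.

1.47×10⁻⁷ J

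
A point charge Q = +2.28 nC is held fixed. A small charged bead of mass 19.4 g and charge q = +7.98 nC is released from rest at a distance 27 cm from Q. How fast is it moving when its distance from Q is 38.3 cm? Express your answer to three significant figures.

4.29×10⁻³ m/s

Only the electrostatic force acts, so mechanical energy is conserved: ½mv² = U₁ − U₂ = kQq(1/r₁ − 1/r₂).
U₁ − U₂ = (8.99×10⁹ N·m²/C²)(2.28×10⁻⁹ C)(7.98×10⁻⁹ C)(1/0.270 − 1/0.383) = 1.79×10⁻⁷ J.
v = √(2·1.79×10⁻⁷/0.0194) = 4.29×10⁻³ m/s.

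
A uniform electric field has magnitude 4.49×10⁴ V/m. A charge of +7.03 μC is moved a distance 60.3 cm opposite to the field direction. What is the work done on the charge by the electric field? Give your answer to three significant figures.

-0.190 J

The potential change for a displacement 60.3 cm opposite to the field direction is ΔV = +Ed = 2.71×10⁴ V.
W_field = −qΔV = -0.190 J.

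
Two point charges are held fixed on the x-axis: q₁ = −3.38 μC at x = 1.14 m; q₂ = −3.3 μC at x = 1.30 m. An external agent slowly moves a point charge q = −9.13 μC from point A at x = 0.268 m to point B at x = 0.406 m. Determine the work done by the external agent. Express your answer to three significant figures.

For quasistatic motion the external work equals the change in potential energy: W_ext = qΔV = q(V_B − V_A).
At A: distances to the source charges are 0.872 m, 1.03 m; V_A = Σ kqᵢ/rᵢ = -6.36×10⁴ V.
At B: distances to the source charges are 0.734 m, 0.894 m; V_B = Σ kqᵢ/rᵢ = -7.46×10⁴ V.
ΔV = V_B − V_A = -1.10×10⁴ V.
W_ext = qΔV = (-9.13×10⁻⁶ C)(-1.10×10⁴ V) = 0.100 J.

0.100 J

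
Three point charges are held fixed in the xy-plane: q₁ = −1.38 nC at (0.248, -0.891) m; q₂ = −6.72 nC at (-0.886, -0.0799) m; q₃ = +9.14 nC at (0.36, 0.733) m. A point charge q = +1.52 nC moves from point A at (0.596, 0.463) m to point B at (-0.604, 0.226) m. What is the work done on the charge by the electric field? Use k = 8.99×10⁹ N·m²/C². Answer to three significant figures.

The work done by the electric force is W_field = −ΔU = −q(V_B − V_A) = q(V_A − V_B).
At A: distances to the source charges are 1.40 m, 1.58 m, 0.359 m; V_A = Σ kqᵢ/rᵢ = 182 V.
At B: distances to the source charges are 1.40 m, 0.416 m, 1.09 m; V_B = Σ kqᵢ/rᵢ = -78.6 V.
ΔV = V_B − V_A = -261 V.
W_field = −qΔV = −(1.52×10⁻⁹ C)(-261 V) = 3.96×10⁻⁷ J.

3.96×10⁻⁷ J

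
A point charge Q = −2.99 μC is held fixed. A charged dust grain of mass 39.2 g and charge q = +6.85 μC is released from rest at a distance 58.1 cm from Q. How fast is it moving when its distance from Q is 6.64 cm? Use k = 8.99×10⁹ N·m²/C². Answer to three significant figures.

11.2 m/s

Only the electrostatic force acts, so mechanical energy is conserved: ½mv² = U₁ − U₂ = kQq(1/r₁ − 1/r₂).
U₁ − U₂ = (8.99×10⁹ N·m²/C²)(-2.99×10⁻⁶ C)(6.85×10⁻⁶ C)(1/0.581 − 1/0.0664) = 2.46 J.
v = √(2·2.46/0.0392) = 11.2 m/s.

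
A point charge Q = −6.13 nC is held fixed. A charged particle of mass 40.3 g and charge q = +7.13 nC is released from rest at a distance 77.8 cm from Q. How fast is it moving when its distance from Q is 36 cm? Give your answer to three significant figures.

5.39×10⁻³ m/s

Only the electrostatic force acts, so mechanical energy is conserved: ½mv² = U₁ − U₂ = kQq(1/r₁ − 1/r₂).
U₁ − U₂ = (8.99×10⁹ N·m²/C²)(-6.13×10⁻⁹ C)(7.13×10⁻⁹ C)(1/0.778 − 1/0.360) = 5.86×10⁻⁷ J.
v = √(2·5.86×10⁻⁷/0.0403) = 5.39×10⁻³ m/s.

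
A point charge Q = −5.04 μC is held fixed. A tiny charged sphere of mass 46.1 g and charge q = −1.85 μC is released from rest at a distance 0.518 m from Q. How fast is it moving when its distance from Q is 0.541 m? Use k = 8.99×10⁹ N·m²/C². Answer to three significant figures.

0.546 m/s

Only the electrostatic force acts, so mechanical energy is conserved: ½mv² = U₁ − U₂ = kQq(1/r₁ − 1/r₂).
U₁ − U₂ = (8.99×10⁹ N·m²/C²)(-5.04×10⁻⁶ C)(-1.85×10⁻⁶ C)(1/0.518 − 1/0.541) = 6.88×10⁻³ J.
v = √(2·6.88×10⁻³/0.0461) = 0.546 m/s.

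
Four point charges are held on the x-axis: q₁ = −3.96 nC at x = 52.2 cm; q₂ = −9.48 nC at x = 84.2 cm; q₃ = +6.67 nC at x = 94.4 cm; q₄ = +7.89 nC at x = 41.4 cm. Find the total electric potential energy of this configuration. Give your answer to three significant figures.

The work to assemble the configuration equals its total potential energy, U = Σ kqᵢqⱼ/rᵢⱼ over all pairs.
Pair separations: r₁₂ = 0.320 m, r₁₃ = 0.422 m, r₁₄ = 0.108 m, r₂₃ = 0.102 m, r₂₄ = 0.428 m, r₃₄ = 0.530 m.
Summing all 6 pair terms gives U = -8.36×10⁻⁶ J.

-8.36×10⁻⁶ J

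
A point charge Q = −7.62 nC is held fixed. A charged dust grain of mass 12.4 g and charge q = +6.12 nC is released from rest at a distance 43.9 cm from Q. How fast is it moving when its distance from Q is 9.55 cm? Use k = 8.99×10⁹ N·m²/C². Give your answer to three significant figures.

Only the electrostatic force acts, so mechanical energy is conserved: ½mv² = U₁ − U₂ = kQq(1/r₁ − 1/r₂).
U₁ − U₂ = (8.99×10⁹ N·m²/C²)(-7.62×10⁻⁹ C)(6.12×10⁻⁹ C)(1/0.439 − 1/0.0955) = 3.43×10⁻⁶ J.
v = √(2·3.43×10⁻⁶/0.0124) = 0.0235 m/s.

0.0235 m/s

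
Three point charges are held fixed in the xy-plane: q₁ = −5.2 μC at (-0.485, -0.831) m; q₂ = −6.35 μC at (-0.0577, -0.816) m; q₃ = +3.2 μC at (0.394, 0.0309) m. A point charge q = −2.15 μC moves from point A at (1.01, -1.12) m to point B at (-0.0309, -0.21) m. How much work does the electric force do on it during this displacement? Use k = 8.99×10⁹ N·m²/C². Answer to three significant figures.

The work done by the electric force is W_field = −ΔU = −q(V_B − V_A) = q(V_A − V_B).
At A: distances to the source charges are 1.52 m, 1.11 m, 1.31 m; V_A = Σ kqᵢ/rᵢ = -6.01×10⁴ V.
At B: distances to the source charges are 0.769 m, 0.607 m, 0.488 m; V_B = Σ kqᵢ/rᵢ = -9.60×10⁴ V.
ΔV = V_B − V_A = -3.59×10⁴ V.
W_field = −qΔV = −(-2.15×10⁻⁶ C)(-3.59×10⁴ V) = -0.0772 J.

-0.0772 J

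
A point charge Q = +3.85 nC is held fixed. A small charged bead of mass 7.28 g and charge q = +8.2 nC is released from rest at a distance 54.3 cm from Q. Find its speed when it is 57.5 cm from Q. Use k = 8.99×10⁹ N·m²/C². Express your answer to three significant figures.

2.83×10⁻³ m/s

Only the electrostatic force acts, so mechanical energy is conserved: ½mv² = U₁ − U₂ = kQq(1/r₁ − 1/r₂).
U₁ − U₂ = (8.99×10⁹ N·m²/C²)(3.85×10⁻⁹ C)(8.20×10⁻⁹ C)(1/0.543 − 1/0.575) = 2.91×10⁻⁸ J.
v = √(2·2.91×10⁻⁸/7.28×10⁻³) = 2.83×10⁻³ m/s.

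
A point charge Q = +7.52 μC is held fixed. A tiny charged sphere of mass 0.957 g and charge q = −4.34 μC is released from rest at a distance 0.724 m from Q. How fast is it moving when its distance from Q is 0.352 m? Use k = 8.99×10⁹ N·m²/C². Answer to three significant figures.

29.9 m/s

Only the electrostatic force acts, so mechanical energy is conserved: ½mv² = U₁ − U₂ = kQq(1/r₁ − 1/r₂).
U₁ − U₂ = (8.99×10⁹ N·m²/C²)(7.52×10⁻⁶ C)(-4.34×10⁻⁶ C)(1/0.724 − 1/0.352) = 0.428 J.
v = √(2·0.428/9.57×10⁻⁴) = 29.9 m/s.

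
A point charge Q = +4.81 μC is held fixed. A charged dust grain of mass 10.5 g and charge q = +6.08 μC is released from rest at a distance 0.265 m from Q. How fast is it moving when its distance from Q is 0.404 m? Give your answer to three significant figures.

Only the electrostatic force acts, so mechanical energy is conserved: ½mv² = U₁ − U₂ = kQq(1/r₁ − 1/r₂).
U₁ − U₂ = (8.99×10⁹ N·m²/C²)(4.81×10⁻⁶ C)(6.08×10⁻⁶ C)(1/0.265 − 1/0.404) = 0.341 J.
v = √(2·0.341/0.0105) = 8.06 m/s.

8.06 m/s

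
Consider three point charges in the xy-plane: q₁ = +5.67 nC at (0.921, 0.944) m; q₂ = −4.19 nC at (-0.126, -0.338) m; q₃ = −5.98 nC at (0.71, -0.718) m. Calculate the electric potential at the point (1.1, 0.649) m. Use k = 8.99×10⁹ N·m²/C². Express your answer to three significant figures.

The total potential is the scalar sum of each charge's contribution, V = Σ kqᵢ/rᵢ.
Distances from the field point to each charge: r₁ = 0.345 m, r₂ = 1.57 m, r₃ = 1.42 m.
V = k[(5.67×10⁻⁹)/(0.345) + (-4.19×10⁻⁹)/(1.57) + (-5.98×10⁻⁹)/(1.42)] = 86.0 V.

86.0 V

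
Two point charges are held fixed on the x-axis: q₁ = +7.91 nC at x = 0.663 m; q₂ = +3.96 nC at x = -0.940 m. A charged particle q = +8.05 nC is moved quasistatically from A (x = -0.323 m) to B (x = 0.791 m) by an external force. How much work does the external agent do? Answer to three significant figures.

3.59×10⁻⁶ J

For quasistatic motion the external work equals the change in potential energy: W_ext = qΔV = q(V_B − V_A).
At A: distances to the source charges are 0.986 m, 0.617 m; V_A = Σ kqᵢ/rᵢ = 130 V.
At B: distances to the source charges are 0.128 m, 1.73 m; V_B = Σ kqᵢ/rᵢ = 576 V.
ΔV = V_B − V_A = 446 V.
W_ext = qΔV = (8.05×10⁻⁹ C)(446 V) = 3.59×10⁻⁶ J.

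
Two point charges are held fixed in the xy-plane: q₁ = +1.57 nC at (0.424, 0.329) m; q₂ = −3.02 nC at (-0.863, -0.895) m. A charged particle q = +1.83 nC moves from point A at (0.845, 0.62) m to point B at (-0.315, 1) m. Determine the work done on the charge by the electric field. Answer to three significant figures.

The work done by the electric force is W_field = −ΔU = −q(V_B − V_A) = q(V_A − V_B).
At A: distances to the source charges are 0.512 m, 2.28 m; V_A = Σ kqᵢ/rᵢ = 15.7 V.
At B: distances to the source charges are 0.998 m, 1.97 m; V_B = Σ kqᵢ/rᵢ = 0.377 V.
ΔV = V_B − V_A = -15.3 V.
W_field = −qΔV = −(1.83×10⁻⁹ C)(-15.3 V) = 2.80×10⁻⁸ J.

2.80×10⁻⁸ J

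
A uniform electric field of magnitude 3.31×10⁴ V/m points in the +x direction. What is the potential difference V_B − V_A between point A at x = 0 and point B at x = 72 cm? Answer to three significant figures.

-2.38×10⁴ V

In a uniform field, potential decreases in the direction of E: V_B − V_A = −E·Δx.
V_B − V_A = −(3.31×10⁴ V/m)(0.720 m) = -2.38×10⁴ V.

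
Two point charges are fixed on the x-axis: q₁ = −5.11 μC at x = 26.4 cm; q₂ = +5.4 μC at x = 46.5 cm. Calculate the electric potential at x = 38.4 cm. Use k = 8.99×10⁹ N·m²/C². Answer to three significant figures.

2.17×10⁵ V

Electric potential is a scalar, so the contributions from each charge add algebraically: V = Σ kqᵢ/rᵢ.
Distances from the field point to each charge: r₁ = 0.120 m, r₂ = 0.0810 m.
V = k[(-5.11×10⁻⁶)/(0.120) + (5.40×10⁻⁶)/(0.0810)] = 2.17×10⁵ V.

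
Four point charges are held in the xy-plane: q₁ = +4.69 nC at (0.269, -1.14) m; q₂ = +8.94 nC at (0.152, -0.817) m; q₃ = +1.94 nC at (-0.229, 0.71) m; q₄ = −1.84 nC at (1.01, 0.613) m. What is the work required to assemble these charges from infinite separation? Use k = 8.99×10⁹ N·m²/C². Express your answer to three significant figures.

1.08×10⁻⁶ J

The work to assemble the configuration equals its total potential energy, U = Σ kqᵢqⱼ/rᵢⱼ over all pairs.
Pair separations: r₁₂ = 0.344 m, r₁₃ = 1.92 m, r₁₄ = 1.90 m, r₂₃ = 1.57 m, r₂₄ = 1.67 m, r₃₄ = 1.24 m.
Summing all 6 pair terms gives U = 1.08×10⁻⁶ J.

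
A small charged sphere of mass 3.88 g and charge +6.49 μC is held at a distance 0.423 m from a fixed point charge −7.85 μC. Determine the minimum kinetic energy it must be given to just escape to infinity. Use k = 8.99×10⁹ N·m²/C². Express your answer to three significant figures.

1.08 J

To just escape, total mechanical energy must reach zero at infinity: ½mv²_min + U = 0, so ½mv²_min = −U = |kQq|/r.
|U| = |kQq|/r = (8.99×10⁹ N·m²/C²)(7.85×10⁻⁶)(6.49×10⁻⁶)/(0.423) = 1.08 J.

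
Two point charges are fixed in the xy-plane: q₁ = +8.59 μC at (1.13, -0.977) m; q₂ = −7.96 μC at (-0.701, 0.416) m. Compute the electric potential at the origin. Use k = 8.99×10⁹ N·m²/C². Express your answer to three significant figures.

-3.61×10⁴ V

The total potential is the scalar sum of each charge's contribution, V = Σ kqᵢ/rᵢ.
Distances from the field point to each charge: r₁ = 1.49 m, r₂ = 0.815 m.
V = k[(8.59×10⁻⁶)/(1.49) + (-7.96×10⁻⁶)/(0.815)] = -3.61×10⁴ V.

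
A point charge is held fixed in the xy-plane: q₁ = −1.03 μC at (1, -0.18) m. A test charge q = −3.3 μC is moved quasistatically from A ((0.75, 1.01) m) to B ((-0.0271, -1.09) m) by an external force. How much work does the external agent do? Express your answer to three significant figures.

For quasistatic motion the external work equals the change in potential energy: W_ext = qΔV = q(V_B − V_A).
At A: distance to the source charge is 1.22 m; V_A = kq₁/r = -7620 V.
At B: distance to the source charge is 1.37 m; V_B = kq₁/r = -6750 V.
ΔV = V_B − V_A = 867 V.
W_ext = qΔV = (-3.30×10⁻⁶ C)(867 V) = -2.86×10⁻³ J.

-2.86×10⁻³ J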